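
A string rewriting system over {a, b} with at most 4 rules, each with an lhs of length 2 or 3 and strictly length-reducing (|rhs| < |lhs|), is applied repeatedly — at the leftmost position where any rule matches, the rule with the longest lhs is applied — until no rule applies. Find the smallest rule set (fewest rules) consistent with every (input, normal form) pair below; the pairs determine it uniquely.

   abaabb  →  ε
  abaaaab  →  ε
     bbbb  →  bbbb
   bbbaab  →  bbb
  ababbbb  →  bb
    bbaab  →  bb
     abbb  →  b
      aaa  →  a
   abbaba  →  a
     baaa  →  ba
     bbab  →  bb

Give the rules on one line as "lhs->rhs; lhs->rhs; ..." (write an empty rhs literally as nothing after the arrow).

aa->a; ab->; abb->

  | abaabb => aabb => abb => ε
  | abaaaab => aaaab => aaab => aab => ab => ε
  | bbbb
  | bbbaab => bbbab => bbb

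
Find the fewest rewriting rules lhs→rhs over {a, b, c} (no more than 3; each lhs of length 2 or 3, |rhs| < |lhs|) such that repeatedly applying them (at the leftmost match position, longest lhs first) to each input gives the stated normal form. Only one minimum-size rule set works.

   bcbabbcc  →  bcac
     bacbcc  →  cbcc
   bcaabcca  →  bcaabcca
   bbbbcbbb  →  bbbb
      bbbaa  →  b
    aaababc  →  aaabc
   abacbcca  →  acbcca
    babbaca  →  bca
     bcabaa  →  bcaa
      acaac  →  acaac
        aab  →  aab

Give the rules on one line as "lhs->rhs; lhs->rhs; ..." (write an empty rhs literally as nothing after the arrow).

  | bcbabbcc => bcbbcc => bcac
  | bacbcc => cbcc
  | bcaabcca
  | bbbbcbbb => bbabbb => bbbb

ba->; bbc->a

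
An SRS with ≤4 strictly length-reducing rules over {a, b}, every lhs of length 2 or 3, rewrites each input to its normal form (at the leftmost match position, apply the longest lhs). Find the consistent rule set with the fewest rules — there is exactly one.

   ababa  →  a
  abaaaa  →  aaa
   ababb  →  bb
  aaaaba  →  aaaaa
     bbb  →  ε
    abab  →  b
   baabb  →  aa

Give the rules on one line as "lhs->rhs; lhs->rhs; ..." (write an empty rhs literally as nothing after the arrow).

aab->aa; aba->; ba->a; bbb->

  | ababa => ba => a
  | abaaaa => aaa
  | ababb => bb
  | aaaaba => aaaaa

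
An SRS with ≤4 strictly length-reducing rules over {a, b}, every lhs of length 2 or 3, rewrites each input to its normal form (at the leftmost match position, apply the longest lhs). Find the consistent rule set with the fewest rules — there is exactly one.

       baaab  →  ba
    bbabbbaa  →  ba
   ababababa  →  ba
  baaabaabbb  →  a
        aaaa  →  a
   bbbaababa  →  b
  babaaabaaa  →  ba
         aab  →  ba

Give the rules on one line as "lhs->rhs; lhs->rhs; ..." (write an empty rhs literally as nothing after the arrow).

  | baaab => bbab => aab => ba
  | bbabbbaa => aabbbaa => babbaa => baaaa => bbaa => aaa => ba
  | ababababa => bbababa => aababa => baaba => bbaa => aaa => ba
  | baaabaabbb => bbabaabbb => aabaabbb => baaabbb => bbabbb => aabbb => babb => baa => bb => a

aa->b; aab->ba; aba->b; bb->a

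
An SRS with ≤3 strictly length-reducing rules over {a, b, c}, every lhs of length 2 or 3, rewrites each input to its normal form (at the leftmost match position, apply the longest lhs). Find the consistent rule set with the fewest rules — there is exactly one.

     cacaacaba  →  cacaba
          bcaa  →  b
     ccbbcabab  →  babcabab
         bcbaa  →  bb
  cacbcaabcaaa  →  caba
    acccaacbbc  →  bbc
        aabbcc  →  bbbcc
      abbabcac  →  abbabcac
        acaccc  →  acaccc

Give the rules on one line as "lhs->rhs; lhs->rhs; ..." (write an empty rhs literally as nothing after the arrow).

  | cacaacaba => cacbcaba => cacaba
  | bcaa => bcb => b
  | ccbbcabab => babcabab
  | bcbaa => baa => bb

aa->b; cb->; ccb->ba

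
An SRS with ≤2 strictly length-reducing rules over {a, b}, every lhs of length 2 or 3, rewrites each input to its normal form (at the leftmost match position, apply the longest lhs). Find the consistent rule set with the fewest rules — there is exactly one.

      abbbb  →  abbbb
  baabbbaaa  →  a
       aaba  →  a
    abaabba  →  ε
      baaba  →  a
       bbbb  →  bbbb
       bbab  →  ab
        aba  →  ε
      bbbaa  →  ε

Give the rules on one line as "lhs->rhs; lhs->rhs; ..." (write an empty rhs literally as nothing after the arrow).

aa->; ba->a

  | abbbb
  | baabbbaaa => aabbbaaa => bbbaaa => bbaaa => baaa => aaa => a
  | aaba => ba => a
  | abaabba => aaabba => abba => aba => aa => ε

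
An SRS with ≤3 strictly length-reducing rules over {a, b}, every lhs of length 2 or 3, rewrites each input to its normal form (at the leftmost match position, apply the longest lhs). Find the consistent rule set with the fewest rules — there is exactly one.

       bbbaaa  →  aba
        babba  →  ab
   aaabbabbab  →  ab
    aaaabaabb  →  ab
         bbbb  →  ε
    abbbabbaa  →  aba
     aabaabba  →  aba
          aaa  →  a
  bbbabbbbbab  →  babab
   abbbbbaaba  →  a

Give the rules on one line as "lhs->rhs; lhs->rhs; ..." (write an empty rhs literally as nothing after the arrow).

  | bbbaaa => baaa => aba
  | babba => baa => ab
  | aaabbabbab => aabbabbab => abbabbab => aabbab => abbab => aab => ab
  | aaaabaabb => aaabaabb => aabaabb => abaabb => aabbb => abbb => ab

aa->a; baa->ab; bb->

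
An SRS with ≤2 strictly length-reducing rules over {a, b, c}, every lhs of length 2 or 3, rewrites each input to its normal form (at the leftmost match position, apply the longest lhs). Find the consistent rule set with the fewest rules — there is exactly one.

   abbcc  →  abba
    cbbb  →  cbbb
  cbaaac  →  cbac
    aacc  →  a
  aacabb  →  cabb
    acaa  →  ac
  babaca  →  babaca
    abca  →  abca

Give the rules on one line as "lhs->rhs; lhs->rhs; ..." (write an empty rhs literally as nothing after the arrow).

  | abbcc => abba
  | cbbb
  | cbaaac => cbac
  | aacc => cc => a

aa->; cc->a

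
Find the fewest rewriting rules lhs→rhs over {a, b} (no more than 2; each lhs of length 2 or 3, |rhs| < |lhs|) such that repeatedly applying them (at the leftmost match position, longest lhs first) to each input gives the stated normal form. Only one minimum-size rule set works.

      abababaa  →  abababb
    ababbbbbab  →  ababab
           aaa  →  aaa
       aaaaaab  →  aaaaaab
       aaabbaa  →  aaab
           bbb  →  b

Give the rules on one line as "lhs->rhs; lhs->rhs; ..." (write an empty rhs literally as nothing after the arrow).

baa->bb; bbb->b

  | abababaa => abababb
  | ababbbbbab => ababbbab => ababab
  | aaa
  | aaaaaab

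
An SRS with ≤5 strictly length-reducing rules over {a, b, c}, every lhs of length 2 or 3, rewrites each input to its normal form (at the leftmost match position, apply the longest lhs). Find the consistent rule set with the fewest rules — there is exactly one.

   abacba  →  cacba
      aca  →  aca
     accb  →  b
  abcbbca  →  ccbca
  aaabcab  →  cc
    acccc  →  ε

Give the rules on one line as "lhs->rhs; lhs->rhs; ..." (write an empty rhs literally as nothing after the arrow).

  | abacba => cacba
  | aca
  | accb => bb => b
  | abcbbca => ccbbca => ccbca

ab->c; acc->b; bb->b; bcc->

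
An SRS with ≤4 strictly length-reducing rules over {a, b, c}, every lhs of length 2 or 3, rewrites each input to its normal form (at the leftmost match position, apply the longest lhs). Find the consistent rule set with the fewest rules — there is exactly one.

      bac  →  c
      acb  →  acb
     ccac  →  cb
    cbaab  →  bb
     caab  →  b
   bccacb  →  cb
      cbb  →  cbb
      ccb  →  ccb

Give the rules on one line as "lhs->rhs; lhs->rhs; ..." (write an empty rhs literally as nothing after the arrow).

ba->; bc->b; ca->b

  | bac => c
  | acb
  | ccac => cbc => cb
  | cbaab => cab => bb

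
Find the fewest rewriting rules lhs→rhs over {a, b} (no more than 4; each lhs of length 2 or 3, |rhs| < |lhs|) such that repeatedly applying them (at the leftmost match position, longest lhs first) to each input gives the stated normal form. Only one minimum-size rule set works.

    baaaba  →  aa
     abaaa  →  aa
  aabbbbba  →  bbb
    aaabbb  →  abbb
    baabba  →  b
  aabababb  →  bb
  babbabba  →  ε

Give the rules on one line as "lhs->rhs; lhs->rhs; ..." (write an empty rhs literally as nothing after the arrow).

aab->b; aba->; bab->a; bba->

  | baaaba => baba => aa
  | abaaa => aa
  | aabbbbba => bbbbba => bbb
  | aaabbb => abbb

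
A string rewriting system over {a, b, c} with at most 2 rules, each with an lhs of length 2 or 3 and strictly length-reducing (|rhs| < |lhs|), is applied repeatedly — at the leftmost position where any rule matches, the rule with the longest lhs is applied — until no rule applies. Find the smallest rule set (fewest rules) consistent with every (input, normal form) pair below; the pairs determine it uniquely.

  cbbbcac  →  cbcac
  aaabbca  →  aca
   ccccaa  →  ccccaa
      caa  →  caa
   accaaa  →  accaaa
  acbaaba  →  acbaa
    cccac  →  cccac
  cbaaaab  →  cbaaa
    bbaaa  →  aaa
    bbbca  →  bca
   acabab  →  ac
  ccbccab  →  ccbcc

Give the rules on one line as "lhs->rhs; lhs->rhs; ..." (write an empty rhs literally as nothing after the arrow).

  | cbbbcac => cbcac
  | aaabbca => aabca => aca
  | ccccaa
  | caa

ab->; bb->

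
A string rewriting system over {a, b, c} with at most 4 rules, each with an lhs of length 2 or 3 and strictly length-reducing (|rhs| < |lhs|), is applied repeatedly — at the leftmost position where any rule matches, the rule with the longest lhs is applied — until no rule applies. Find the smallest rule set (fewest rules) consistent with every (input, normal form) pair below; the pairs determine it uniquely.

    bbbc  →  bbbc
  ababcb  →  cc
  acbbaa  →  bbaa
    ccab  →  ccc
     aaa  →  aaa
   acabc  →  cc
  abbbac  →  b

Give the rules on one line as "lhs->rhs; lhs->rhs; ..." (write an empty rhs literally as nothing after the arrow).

ab->c; ac->; cb->

  | bbbc
  | ababcb => cabcb => cccb => cc
  | acbbaa => bbaa
  | ccab => ccc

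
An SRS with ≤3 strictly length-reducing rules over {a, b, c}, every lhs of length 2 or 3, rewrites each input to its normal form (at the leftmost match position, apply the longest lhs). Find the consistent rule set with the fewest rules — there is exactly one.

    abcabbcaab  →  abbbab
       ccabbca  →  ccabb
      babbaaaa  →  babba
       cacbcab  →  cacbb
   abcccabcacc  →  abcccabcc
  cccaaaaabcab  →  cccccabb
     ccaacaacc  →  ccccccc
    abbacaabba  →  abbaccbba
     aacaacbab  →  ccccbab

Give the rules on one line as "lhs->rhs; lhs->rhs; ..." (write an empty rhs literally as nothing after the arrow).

aa->c; bca->b

  | abcabbcaab => abbbcaab => abbbab
  | ccabbca => ccabb
  | babbaaaa => babbcaa => babba
  | cacbcab => cacbb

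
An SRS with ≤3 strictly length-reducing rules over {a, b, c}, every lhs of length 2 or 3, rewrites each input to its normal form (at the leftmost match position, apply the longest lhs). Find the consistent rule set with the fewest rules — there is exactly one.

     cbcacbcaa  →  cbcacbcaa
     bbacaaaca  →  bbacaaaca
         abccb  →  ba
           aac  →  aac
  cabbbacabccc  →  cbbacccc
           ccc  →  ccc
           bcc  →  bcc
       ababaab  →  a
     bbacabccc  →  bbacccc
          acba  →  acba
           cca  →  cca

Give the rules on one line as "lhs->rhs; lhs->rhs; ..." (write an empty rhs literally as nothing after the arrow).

  | cbcacbcaa
  | bbacaaaca
  | abccb => ccb => ba
  | aac

ab->; ccb->ba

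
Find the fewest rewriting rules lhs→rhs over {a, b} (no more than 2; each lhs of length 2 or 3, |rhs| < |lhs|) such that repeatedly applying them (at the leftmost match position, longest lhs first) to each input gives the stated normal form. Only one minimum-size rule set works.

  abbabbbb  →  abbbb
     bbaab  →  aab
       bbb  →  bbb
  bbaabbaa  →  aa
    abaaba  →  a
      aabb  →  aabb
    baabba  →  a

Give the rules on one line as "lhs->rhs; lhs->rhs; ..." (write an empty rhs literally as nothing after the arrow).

aba->ba; ba->a

  | abbabbbb => ababbbb => babbbb => abbbb
  | bbaab => baab => aab
  | bbb
  | bbaabbaa => baabbaa => aabbaa => aabaa => abaa => baa => aa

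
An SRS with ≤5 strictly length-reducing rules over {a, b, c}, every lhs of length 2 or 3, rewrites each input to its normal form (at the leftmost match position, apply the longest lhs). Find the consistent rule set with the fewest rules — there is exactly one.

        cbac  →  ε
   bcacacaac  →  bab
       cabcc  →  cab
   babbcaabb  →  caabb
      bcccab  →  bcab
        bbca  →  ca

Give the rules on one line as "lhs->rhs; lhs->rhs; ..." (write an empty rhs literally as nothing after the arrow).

ac->b; bac->c; bbc->c; cc->

  | cbac => cc => ε
  | bcacacaac => bcbacaac => bccaac => baac => bab
  | cabcc => cab
  | babbcaabb => bacaabb => caabb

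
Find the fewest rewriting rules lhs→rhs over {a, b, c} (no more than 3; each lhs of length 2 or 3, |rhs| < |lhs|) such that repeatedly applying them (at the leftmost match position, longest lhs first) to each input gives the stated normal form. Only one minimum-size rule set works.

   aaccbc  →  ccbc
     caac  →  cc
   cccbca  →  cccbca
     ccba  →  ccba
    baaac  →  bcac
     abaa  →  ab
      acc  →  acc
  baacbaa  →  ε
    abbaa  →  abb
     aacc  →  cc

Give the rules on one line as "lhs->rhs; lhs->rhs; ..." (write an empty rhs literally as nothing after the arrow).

  | aaccbc => ccbc
  | caac => cc
  | cccbca
  | ccba

aa->; aaa->ca; bcb->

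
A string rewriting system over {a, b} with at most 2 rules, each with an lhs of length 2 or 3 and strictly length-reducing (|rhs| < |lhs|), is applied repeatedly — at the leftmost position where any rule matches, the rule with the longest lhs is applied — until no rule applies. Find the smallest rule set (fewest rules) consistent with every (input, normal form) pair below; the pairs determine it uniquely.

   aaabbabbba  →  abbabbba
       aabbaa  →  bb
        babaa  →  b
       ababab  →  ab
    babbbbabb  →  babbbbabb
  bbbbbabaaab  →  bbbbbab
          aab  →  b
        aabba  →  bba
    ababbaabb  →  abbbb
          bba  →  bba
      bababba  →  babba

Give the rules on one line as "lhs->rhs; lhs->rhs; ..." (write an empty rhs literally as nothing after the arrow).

  | aaabbabbba => abbabbba
  | aabbaa => bbaa => bb
  | babaa => baa => b
  | ababab => abab => ab

aa->; aba->a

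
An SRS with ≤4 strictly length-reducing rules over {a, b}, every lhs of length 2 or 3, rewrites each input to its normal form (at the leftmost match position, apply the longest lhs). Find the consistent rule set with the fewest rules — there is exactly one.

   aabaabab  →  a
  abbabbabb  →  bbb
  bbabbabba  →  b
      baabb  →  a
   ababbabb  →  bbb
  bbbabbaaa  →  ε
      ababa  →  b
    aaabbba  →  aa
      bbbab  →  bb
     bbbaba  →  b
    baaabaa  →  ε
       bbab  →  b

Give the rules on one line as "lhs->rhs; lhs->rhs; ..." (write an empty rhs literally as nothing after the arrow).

aab->bb; ab->a; ba->; bab->

  | aabaabab => bbaabab => babab => ab => a
  | abbabbabb => ababbabb => aabbabb => bbbabb => bbb
  | bbabbabba => bbabba => bba => b
  | baabb => abb => ab => a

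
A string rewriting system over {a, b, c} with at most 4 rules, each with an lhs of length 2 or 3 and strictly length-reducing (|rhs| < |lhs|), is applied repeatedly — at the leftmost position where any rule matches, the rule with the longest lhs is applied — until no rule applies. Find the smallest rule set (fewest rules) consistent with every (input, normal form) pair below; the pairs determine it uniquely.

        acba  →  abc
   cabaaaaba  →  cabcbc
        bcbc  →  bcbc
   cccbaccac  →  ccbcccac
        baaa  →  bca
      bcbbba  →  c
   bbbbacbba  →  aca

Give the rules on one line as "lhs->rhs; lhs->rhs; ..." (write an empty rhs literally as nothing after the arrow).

aa->c; bb->; cba->bc

  | acba => abc
  | cabaaaaba => cabcaaba => cabccba => cabcbc
  | bcbc
  | cccbaccac => ccbcccac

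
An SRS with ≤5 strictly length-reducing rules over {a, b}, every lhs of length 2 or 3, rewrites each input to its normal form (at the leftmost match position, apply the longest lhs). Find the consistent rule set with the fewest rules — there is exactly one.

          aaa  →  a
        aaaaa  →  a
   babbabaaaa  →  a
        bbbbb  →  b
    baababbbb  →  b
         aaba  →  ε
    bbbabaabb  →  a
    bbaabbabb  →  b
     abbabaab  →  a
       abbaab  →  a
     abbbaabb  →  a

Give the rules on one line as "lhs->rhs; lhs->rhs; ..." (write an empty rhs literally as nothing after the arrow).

aa->; ab->a; ba->; bb->b

  | aaa => a
  | aaaaa => aaa => a
  | babbabaaaa => bbabaaaa => babaaaa => baaaa => aaa => a
  | bbbbb => bbbb => bbb => bb => b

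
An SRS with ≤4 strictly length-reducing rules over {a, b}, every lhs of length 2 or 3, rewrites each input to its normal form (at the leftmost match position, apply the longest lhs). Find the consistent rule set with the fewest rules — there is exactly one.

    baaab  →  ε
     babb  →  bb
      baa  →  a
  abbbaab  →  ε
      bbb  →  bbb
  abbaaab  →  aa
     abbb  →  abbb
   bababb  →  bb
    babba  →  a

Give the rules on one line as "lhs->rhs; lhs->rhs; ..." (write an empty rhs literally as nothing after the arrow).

  | baaab => aab => ε
  | babb => bb
  | baa => a
  | abbbaab => abaab => aab => ε

aab->; ba->; bba->a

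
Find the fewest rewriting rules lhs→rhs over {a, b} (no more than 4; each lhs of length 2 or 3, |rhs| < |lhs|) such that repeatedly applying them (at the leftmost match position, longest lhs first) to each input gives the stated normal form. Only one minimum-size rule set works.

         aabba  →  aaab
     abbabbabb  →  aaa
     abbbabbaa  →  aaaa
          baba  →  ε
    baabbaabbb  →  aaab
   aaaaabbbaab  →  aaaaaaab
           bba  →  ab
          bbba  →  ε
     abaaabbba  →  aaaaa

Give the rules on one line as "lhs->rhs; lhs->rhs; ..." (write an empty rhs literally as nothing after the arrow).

aba->aa; ba->; bb->; bba->ab

  | aabba => aaab
  | abbabbabb => aabbbabb => aababb => aaabb => aaa
  | abbbabbaa => ababbaa => aabbaa => aaaba => aaaa
  | baba => ba => ε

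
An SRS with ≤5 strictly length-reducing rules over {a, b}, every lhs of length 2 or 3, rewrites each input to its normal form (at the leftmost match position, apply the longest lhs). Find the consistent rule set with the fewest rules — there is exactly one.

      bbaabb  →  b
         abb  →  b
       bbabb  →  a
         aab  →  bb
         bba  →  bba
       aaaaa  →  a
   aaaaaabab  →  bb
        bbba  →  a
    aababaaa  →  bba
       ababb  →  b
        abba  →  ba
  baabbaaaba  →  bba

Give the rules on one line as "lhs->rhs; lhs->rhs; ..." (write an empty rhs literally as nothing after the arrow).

aa->a; aab->bb; ab->; bbb->a

  | bbaabb => bbbbb => abb => b
  | abb => b
  | bbabb => bbb => a
  | aab => bb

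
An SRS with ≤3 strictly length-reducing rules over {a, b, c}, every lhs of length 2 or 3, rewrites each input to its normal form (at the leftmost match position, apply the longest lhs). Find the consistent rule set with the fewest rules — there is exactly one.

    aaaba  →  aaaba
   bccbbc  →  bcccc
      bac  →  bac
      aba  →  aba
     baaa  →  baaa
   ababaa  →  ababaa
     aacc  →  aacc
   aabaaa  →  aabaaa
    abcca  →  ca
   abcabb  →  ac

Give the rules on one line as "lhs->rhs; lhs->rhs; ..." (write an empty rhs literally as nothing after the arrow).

  | aaaba
  | bccbbc => bcccc
  | bac
  | aba

abc->; bb->c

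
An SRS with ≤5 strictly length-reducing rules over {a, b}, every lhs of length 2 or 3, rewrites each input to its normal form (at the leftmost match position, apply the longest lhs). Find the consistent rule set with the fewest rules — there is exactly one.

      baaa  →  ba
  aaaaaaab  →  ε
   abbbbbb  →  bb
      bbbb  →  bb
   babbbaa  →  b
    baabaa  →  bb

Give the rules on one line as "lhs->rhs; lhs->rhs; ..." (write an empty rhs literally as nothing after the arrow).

aa->; ab->; bab->a; bbb->bb

  | baaa => ba
  | aaaaaaab => aaaaab => aaab => ab => ε
  | abbbbbb => bbbbb => bbbb => bbb => bb
  | bbbb => bbb => bb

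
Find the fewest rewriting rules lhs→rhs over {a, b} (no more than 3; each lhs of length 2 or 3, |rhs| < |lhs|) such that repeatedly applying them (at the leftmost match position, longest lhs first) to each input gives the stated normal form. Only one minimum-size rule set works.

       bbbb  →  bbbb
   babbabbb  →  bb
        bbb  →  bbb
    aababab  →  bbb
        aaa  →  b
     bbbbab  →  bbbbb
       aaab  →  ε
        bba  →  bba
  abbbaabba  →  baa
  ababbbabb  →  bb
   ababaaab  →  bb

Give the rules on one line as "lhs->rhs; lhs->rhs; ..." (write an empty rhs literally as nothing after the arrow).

aaa->ab; ab->b; abb->

  | bbbb
  | babbabbb => babbb => bb
  | bbb
  | aababab => ababab => babab => bbab => bbb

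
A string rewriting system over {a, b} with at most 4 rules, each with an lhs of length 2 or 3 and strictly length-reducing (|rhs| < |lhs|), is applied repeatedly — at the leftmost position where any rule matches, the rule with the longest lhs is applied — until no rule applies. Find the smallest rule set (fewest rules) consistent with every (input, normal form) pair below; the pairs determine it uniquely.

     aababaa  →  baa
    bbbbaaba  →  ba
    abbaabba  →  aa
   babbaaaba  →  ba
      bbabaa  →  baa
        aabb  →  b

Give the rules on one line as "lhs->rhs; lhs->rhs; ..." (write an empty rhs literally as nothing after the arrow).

  | aababaa => ababaa => babaa => bbaa => baa
  | bbbbaaba => abaaba => baaba => baba => bba => ba
  | abbaabba => bbaabba => baabba => babba => bbba => aa
  | babbaaaba => bbbaaaba => aaaaba => aaaba => aaba => aba => ba

ab->b; bb->b; bbb->a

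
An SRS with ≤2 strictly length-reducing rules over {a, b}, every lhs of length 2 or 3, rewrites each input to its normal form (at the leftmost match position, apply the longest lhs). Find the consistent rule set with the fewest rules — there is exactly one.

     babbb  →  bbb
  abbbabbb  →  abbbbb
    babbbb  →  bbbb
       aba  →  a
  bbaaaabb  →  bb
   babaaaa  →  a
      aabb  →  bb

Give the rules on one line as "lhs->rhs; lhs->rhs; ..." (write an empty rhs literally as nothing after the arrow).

  | babbb => bbb
  | abbbabbb => abbbbb
  | babbbb => bbbb
  | aba => a

aa->; ba->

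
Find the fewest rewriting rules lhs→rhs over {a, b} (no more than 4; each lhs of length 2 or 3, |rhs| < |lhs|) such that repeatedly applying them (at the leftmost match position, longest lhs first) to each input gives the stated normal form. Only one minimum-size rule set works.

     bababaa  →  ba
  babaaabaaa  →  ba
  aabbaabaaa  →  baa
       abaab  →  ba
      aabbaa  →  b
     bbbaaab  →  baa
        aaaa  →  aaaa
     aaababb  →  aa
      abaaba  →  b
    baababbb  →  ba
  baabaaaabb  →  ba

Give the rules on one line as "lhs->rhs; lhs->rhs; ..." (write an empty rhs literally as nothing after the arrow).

  | bababaa => bbbaa => bbaa => ba
  | babaaabaaa => bbaabaaa => babaaa => bbaa => ba
  | aabbaabaaa => aabaabaaa => ababaaa => bbaaa => baa
  | abaab => bab => ba

ab->a; aba->b; bb->b; bba->b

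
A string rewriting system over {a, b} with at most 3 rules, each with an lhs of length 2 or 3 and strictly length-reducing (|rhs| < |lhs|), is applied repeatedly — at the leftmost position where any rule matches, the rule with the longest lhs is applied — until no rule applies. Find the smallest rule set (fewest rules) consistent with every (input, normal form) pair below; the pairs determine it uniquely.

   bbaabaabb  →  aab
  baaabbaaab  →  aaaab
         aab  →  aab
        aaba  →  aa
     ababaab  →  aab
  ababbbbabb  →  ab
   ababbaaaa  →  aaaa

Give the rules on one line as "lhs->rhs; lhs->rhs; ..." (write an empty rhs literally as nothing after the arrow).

ba->; bb->b

  | bbaabaabb => baabaabb => abaabb => aabb => aab
  | baaabbaaab => aabbaaab => aabaaab => aaaab
  | aab
  | aaba => aa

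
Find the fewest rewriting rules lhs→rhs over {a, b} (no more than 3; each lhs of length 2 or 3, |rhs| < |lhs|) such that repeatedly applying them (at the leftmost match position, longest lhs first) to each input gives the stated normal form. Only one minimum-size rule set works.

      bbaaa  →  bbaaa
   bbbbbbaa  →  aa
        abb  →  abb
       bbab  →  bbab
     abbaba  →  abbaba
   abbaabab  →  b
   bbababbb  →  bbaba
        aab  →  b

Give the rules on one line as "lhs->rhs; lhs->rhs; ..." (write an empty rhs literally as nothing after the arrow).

aab->b; bbb->

  | bbaaa
  | bbbbbbaa => bbbaa => aa
  | abb
  | bbab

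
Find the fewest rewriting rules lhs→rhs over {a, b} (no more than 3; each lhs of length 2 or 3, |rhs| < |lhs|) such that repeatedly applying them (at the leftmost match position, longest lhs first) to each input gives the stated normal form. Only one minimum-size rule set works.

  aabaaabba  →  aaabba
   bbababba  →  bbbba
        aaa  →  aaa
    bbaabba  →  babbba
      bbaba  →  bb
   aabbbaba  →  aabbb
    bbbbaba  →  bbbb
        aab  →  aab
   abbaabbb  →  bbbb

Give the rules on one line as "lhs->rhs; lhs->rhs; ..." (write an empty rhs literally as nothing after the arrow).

aba->; baa->ab

  | aabaaabba => aaabba
  | bbababba => bbbba
  | aaa
  | bbaabba => babbba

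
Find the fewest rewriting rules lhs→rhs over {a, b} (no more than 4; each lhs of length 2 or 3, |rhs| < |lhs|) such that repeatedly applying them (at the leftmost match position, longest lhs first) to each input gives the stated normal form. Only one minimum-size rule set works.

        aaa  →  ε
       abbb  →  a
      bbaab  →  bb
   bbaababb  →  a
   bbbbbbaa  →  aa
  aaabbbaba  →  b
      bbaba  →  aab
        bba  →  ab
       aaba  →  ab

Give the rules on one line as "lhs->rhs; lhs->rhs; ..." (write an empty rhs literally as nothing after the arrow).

  | aaa => ε
  | abbb => a
  | bbaab => abab => bb
  | bbaababb => abababb => bbabb => abbb => a

aaa->; aba->b; bba->ab; bbb->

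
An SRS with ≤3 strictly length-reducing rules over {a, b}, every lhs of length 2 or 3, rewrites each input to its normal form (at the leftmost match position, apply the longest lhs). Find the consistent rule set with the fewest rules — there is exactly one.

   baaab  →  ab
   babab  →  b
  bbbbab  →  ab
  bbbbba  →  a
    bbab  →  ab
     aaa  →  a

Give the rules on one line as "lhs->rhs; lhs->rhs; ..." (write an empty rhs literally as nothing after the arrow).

aa->; ba->a

  | baaab => aaab => ab
  | babab => abab => aab => b
  | bbbbab => bbbab => bbab => bab => ab
  | bbbbba => bbbba => bbba => bba => ba => a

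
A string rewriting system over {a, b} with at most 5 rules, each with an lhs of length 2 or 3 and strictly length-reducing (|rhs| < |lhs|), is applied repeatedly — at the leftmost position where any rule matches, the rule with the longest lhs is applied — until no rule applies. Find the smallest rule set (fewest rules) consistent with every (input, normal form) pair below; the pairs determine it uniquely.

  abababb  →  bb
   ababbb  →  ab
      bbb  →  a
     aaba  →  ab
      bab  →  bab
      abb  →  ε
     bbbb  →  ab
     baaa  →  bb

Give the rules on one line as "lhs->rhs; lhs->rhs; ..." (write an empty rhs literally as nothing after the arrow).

aaa->b; aba->b; abb->; bbb->a

  | abababb => bbabb => bb
  | ababbb => bbbb => ab
  | bbb => a
  | aaba => ab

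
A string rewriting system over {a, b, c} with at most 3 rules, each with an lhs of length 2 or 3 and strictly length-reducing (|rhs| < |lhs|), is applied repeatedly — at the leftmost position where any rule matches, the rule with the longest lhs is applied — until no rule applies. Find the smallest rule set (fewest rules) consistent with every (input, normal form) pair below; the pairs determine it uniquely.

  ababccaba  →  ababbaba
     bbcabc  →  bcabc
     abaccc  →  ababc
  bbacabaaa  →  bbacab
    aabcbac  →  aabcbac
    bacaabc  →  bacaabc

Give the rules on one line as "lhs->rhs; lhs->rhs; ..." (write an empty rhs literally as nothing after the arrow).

  | ababccaba => ababbaba
  | bbcabc => bcabc
  | abaccc => ababc
  | bbacabaaa => bbacab

aaa->; bbc->bc; cc->b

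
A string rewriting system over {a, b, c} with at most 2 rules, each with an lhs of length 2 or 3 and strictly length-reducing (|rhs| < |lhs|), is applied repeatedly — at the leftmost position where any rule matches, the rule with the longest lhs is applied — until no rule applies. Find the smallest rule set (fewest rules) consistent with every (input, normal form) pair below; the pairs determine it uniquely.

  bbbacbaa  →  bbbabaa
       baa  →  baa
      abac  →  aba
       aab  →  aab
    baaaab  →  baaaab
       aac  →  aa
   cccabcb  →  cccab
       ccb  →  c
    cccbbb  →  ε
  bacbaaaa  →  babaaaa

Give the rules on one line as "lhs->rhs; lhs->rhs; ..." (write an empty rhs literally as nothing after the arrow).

ac->a; cb->

  | bbbacbaa => bbbabaa
  | baa
  | abac => aba
  | aab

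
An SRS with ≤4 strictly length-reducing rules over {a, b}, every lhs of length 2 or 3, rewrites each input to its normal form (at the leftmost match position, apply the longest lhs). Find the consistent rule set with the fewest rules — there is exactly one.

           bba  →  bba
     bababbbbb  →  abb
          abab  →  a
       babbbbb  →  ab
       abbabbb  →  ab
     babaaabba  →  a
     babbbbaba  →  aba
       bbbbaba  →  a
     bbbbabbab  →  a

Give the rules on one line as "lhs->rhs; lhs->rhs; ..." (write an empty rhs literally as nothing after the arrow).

aa->a; aaa->bb; bab->a; bbb->

  | bba
  | bababbbbb => aabbbbb => abbbbb => abb
  | abab => aa => a
  | babbbbb => abbbb => ab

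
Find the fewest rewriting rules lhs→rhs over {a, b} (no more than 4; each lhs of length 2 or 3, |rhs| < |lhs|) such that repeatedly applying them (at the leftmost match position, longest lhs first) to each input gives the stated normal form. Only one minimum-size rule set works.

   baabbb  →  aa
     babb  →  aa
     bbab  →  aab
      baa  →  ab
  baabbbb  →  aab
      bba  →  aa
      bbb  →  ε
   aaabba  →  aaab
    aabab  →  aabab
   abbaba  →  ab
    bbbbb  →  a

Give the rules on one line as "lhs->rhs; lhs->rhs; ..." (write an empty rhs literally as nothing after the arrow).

  | baabbb => abbbb => babb => bba => aa
  | babb => bba => aa
  | bbab => aab
  | baa => ab

abb->ba; baa->ab; bb->a; bbb->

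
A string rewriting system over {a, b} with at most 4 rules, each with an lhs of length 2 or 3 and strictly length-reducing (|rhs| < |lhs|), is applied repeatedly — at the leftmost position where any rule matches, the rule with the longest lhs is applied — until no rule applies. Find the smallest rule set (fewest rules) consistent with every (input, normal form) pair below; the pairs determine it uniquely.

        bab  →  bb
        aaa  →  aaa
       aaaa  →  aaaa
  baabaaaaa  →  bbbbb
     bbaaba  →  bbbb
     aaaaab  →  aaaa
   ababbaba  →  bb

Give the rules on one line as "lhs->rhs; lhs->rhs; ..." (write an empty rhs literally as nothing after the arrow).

ab->; ba->b; baa->bb

  | bab => bb
  | aaa
  | aaaa
  | baabaaaaa => bbbaaaaa => bbbbaaa => bbbbba => bbbbb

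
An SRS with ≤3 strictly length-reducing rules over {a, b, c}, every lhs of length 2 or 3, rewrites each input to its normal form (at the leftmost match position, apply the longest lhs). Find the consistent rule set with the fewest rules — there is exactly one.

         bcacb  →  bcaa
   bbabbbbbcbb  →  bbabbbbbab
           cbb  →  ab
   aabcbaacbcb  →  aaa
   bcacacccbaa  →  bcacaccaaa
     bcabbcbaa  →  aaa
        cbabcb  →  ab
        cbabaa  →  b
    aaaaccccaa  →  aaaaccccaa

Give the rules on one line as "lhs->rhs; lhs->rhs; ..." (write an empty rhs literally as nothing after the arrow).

aba->b; baa->aa; cb->a

  | bcacb => bcaa
  | bbabbbbbcbb => bbabbbbbab
  | cbb => ab
  | aabcbaacbcb => aabaaacbcb => abaacbcb => bacbcb => baacb => aacb => aaa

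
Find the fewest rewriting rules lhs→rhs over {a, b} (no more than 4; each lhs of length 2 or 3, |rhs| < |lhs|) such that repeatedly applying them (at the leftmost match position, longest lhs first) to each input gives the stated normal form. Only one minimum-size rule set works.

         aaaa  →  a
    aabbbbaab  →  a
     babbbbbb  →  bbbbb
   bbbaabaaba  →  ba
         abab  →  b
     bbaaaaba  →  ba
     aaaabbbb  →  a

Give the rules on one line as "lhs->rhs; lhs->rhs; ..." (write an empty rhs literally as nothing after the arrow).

  | aaaa => aaa => aa => a
  | aabbbbaab => abbbbaab => abbbaab => abbaab => abaab => ab => a
  | babbbbbb => bbbbb
  | bbbaabaaba => bbbabaaba => bbaaba => bbaba => ba

aa->a; ab->a; aba->; bab->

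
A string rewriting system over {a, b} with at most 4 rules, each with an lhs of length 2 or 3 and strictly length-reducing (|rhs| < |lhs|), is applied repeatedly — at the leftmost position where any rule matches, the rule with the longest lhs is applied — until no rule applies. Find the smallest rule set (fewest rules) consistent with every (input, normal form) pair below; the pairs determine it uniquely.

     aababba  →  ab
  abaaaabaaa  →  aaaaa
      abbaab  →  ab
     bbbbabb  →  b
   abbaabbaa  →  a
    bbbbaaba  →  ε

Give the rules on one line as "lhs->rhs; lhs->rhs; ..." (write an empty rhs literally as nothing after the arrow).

aab->; ba->; bbb->b

  | aababba => abba => ab
  | abaaaabaaa => aaaabaaa => aaaaa
  | abbaab => abab => ab
  | bbbbabb => bbabb => bbb => b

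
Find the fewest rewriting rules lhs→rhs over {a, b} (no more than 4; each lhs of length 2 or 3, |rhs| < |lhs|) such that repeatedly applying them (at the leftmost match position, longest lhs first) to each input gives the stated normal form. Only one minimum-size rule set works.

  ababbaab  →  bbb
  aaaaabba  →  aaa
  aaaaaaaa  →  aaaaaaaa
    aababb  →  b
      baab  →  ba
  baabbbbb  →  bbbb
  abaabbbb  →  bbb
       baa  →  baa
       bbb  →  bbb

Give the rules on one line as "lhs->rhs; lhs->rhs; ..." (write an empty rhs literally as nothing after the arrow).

ab->; aba->; bba->bb

  | ababbaab => bbaab => bbab => bbb
  | aaaaabba => aaaaba => aaa
  | aaaaaaaa
  | aababb => abb => b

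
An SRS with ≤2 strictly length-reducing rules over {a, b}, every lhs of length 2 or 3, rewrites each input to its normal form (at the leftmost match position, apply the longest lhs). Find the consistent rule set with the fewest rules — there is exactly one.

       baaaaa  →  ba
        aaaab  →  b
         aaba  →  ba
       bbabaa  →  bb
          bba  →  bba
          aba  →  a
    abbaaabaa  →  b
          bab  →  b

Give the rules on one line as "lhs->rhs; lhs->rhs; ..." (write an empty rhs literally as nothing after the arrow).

aa->; ab->

  | baaaaa => baaa => ba
  | aaaab => aab => b
  | aaba => ba
  | bbabaa => bbaa => bb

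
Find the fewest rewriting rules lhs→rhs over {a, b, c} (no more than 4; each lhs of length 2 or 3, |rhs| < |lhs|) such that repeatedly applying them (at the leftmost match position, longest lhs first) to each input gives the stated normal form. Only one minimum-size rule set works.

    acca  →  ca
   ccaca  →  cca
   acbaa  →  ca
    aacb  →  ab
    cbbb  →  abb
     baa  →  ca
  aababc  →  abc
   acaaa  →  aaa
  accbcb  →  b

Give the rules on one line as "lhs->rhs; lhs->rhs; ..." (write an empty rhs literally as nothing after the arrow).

  | acca => ca
  | ccaca => cca
  | acbaa => baa => ca
  | aacb => ab

ac->; ba->c; cb->a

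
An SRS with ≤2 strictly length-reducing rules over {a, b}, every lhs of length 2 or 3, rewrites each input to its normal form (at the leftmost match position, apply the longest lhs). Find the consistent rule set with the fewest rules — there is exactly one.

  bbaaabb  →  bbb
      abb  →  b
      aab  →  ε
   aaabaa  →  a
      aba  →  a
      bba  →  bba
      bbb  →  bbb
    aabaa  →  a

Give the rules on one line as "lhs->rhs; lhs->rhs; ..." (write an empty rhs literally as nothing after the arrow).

aa->a; ab->

  | bbaaabb => bbaabb => bbabb => bbb
  | abb => b
  | aab => ab => ε
  | aaabaa => aabaa => abaa => aa => a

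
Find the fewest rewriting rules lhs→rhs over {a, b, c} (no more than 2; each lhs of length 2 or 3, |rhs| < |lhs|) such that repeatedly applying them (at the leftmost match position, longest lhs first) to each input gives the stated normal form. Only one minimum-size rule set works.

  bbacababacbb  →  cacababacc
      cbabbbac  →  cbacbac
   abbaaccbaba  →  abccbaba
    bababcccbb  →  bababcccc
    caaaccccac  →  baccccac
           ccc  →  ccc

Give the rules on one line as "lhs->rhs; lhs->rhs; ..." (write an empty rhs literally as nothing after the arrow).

  | bbacababacbb => cacababacbb => cacababacc
  | cbabbbac => cbacbac
  | abbaaccbaba => acaaccbaba => abccbaba
  | bababcccbb => bababcccc

bb->c; caa->b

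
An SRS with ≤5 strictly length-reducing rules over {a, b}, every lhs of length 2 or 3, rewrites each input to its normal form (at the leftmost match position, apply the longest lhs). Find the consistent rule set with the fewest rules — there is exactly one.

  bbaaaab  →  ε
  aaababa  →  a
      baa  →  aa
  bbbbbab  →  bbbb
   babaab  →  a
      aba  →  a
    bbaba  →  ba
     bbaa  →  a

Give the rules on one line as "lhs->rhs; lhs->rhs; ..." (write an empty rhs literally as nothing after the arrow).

  | bbaaaab => aaab => ab => ε
  | aaababa => ababa => aba => a
  | baa => aa
  | bbbbbab => bbbb

aaa->a; ab->; baa->aa; bba->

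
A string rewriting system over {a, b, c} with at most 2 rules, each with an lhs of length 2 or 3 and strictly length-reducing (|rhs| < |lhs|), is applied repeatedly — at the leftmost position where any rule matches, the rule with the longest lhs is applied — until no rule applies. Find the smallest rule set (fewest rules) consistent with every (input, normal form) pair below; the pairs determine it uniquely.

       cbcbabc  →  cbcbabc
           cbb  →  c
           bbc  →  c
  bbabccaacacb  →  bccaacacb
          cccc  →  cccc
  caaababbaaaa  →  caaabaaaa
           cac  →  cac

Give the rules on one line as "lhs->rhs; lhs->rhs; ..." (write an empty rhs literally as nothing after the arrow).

bb->; bba->

  | cbcbabc
  | cbb => c
  | bbc => c
  | bbabccaacacb => bccaacacb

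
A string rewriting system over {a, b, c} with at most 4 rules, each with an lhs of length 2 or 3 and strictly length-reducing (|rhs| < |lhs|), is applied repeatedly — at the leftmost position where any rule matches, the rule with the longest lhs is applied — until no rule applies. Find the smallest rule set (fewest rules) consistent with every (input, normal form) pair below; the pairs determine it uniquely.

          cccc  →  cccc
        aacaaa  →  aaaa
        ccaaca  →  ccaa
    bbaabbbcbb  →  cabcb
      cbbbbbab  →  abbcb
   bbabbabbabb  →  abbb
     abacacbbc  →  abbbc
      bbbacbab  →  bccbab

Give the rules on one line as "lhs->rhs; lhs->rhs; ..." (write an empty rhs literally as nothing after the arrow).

  | cccc
  | aacaaa => aaaa
  | ccaaca => ccaa
  | bbaabbbcbb => cabbbcbb => cabbbab => cabcb

ac->; bba->c; cbb->ab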